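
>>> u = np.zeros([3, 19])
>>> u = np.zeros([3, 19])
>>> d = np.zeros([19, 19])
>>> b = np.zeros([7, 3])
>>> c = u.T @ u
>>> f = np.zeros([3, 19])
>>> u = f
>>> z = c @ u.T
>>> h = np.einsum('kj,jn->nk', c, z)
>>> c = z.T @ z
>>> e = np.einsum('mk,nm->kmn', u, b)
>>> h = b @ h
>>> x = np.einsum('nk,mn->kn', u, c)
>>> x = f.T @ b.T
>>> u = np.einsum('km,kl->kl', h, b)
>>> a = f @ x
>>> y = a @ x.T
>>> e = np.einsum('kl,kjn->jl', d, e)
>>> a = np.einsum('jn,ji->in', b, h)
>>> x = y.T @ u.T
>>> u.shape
(7, 3)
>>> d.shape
(19, 19)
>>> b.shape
(7, 3)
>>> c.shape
(3, 3)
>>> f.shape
(3, 19)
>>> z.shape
(19, 3)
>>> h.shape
(7, 19)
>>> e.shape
(3, 19)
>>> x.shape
(19, 7)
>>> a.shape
(19, 3)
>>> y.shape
(3, 19)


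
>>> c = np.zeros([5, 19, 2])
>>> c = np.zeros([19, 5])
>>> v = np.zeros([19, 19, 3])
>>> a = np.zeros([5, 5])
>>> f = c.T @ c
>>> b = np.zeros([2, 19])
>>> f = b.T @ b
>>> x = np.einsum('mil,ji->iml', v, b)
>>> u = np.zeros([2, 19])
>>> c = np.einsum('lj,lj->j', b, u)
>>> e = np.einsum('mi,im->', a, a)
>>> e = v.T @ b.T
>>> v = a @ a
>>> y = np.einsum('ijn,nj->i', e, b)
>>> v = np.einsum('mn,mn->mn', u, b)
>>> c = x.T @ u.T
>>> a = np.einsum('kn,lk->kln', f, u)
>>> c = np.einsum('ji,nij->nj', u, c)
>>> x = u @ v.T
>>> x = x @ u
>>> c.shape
(3, 2)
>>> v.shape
(2, 19)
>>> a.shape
(19, 2, 19)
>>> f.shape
(19, 19)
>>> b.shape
(2, 19)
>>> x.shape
(2, 19)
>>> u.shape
(2, 19)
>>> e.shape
(3, 19, 2)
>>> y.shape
(3,)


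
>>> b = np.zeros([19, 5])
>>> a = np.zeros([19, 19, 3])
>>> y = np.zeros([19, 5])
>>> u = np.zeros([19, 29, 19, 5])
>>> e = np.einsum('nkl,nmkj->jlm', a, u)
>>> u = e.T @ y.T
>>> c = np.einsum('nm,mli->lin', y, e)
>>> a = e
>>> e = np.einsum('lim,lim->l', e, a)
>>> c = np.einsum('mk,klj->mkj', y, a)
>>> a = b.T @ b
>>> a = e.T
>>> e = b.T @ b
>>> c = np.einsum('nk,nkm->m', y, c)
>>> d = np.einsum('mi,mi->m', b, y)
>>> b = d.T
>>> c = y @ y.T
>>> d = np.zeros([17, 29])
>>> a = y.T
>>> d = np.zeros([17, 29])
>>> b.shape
(19,)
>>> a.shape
(5, 19)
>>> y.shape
(19, 5)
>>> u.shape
(29, 3, 19)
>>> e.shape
(5, 5)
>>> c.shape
(19, 19)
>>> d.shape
(17, 29)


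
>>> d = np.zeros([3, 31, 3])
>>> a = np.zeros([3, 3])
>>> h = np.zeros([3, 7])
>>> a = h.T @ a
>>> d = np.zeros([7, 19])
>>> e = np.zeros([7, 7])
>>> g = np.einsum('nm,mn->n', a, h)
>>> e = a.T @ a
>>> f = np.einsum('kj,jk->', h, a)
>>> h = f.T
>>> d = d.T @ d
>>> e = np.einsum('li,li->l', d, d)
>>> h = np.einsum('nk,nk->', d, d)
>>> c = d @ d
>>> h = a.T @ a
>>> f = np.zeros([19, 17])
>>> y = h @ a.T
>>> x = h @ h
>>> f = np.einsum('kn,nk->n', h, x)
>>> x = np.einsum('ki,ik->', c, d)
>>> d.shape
(19, 19)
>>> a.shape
(7, 3)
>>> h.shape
(3, 3)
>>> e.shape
(19,)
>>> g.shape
(7,)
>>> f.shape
(3,)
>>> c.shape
(19, 19)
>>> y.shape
(3, 7)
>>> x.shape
()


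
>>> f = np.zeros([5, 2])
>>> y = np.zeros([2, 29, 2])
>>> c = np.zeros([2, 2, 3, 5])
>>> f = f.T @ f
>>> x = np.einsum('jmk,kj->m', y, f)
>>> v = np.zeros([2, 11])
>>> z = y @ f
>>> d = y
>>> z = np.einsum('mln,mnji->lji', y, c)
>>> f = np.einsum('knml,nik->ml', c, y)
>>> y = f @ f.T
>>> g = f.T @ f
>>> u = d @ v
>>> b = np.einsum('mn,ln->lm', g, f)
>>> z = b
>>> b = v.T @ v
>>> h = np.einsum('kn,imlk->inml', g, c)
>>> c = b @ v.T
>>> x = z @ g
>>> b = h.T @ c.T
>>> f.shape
(3, 5)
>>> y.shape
(3, 3)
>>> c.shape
(11, 2)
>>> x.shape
(3, 5)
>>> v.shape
(2, 11)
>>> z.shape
(3, 5)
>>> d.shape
(2, 29, 2)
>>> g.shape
(5, 5)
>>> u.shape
(2, 29, 11)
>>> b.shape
(3, 2, 5, 11)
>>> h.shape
(2, 5, 2, 3)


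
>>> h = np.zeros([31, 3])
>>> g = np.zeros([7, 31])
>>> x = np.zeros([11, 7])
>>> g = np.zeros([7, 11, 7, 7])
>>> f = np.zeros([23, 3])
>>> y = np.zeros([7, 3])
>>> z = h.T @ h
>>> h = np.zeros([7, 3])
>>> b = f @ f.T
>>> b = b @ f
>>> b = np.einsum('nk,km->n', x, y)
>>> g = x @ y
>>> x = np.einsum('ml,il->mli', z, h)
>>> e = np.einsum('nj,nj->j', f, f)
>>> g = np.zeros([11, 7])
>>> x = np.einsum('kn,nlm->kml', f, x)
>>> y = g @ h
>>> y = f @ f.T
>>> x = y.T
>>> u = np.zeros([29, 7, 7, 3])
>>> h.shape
(7, 3)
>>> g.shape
(11, 7)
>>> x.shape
(23, 23)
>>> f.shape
(23, 3)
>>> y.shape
(23, 23)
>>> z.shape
(3, 3)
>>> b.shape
(11,)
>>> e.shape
(3,)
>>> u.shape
(29, 7, 7, 3)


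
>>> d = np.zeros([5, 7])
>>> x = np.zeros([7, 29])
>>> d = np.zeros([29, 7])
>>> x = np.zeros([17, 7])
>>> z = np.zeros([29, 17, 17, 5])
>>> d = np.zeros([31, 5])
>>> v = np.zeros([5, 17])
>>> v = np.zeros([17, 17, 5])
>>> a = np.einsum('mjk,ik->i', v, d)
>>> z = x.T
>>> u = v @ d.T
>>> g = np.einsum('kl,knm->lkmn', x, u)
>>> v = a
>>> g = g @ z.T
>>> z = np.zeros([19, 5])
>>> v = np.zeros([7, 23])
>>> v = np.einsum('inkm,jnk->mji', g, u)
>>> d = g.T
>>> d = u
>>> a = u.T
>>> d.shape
(17, 17, 31)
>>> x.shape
(17, 7)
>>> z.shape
(19, 5)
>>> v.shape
(7, 17, 7)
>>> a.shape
(31, 17, 17)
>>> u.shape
(17, 17, 31)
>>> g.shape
(7, 17, 31, 7)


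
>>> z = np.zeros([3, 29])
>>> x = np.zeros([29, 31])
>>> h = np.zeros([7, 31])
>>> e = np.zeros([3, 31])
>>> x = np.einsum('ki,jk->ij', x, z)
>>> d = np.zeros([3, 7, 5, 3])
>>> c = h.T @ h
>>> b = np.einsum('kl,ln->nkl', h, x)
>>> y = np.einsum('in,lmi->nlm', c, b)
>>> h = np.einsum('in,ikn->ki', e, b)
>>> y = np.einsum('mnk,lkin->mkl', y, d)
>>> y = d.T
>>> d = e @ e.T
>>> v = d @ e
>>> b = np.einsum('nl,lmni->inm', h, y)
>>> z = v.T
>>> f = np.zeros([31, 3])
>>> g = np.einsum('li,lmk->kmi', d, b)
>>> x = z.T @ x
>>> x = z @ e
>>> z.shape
(31, 3)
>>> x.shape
(31, 31)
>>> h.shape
(7, 3)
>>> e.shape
(3, 31)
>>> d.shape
(3, 3)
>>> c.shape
(31, 31)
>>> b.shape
(3, 7, 5)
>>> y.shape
(3, 5, 7, 3)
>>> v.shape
(3, 31)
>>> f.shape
(31, 3)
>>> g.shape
(5, 7, 3)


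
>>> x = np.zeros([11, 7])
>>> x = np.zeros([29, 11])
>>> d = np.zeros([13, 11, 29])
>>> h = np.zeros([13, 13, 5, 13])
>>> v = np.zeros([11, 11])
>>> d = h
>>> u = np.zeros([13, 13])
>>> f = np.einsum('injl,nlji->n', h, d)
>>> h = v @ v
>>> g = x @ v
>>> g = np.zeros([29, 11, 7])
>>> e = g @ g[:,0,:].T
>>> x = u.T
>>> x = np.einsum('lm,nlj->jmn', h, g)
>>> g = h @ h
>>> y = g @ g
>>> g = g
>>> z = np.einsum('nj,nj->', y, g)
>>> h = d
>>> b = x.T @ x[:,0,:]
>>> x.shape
(7, 11, 29)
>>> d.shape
(13, 13, 5, 13)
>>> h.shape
(13, 13, 5, 13)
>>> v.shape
(11, 11)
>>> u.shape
(13, 13)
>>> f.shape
(13,)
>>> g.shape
(11, 11)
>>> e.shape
(29, 11, 29)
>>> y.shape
(11, 11)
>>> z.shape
()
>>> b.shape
(29, 11, 29)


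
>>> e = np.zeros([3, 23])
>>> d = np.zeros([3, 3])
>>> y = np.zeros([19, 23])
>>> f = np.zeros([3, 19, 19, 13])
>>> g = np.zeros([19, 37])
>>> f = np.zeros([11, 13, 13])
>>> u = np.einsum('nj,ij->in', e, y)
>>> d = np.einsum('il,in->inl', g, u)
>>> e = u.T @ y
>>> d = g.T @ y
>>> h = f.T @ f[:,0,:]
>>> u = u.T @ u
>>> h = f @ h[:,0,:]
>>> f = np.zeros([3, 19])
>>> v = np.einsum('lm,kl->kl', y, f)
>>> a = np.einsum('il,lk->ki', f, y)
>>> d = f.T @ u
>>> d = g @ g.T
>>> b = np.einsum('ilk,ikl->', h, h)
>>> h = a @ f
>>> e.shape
(3, 23)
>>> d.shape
(19, 19)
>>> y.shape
(19, 23)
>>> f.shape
(3, 19)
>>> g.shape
(19, 37)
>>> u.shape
(3, 3)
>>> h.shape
(23, 19)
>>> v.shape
(3, 19)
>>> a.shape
(23, 3)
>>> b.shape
()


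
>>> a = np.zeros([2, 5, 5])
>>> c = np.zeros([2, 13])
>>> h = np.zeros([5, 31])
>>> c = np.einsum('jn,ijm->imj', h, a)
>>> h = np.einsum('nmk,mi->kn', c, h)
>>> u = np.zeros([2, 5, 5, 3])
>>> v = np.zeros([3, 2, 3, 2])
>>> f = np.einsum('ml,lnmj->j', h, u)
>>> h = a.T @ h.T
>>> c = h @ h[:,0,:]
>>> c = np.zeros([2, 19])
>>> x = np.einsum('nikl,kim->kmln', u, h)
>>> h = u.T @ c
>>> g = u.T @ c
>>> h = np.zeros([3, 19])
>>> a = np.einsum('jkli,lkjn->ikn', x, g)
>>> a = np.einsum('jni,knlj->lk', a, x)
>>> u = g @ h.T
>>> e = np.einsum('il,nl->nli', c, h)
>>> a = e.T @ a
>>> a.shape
(2, 19, 5)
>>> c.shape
(2, 19)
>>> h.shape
(3, 19)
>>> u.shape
(3, 5, 5, 3)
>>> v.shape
(3, 2, 3, 2)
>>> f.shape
(3,)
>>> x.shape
(5, 5, 3, 2)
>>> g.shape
(3, 5, 5, 19)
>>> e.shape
(3, 19, 2)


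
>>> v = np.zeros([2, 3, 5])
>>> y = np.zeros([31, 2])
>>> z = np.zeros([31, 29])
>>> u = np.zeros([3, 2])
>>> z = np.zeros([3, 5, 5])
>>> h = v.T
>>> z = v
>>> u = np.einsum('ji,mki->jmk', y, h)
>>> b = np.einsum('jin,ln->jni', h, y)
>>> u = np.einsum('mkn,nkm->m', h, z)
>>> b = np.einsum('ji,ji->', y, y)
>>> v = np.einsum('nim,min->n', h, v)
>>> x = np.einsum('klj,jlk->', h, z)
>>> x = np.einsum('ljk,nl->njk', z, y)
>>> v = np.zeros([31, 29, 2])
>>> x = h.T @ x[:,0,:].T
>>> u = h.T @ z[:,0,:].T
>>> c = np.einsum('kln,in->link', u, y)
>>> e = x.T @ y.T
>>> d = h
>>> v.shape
(31, 29, 2)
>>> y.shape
(31, 2)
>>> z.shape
(2, 3, 5)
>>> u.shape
(2, 3, 2)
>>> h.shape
(5, 3, 2)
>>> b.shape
()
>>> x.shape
(2, 3, 31)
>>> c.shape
(3, 31, 2, 2)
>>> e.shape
(31, 3, 31)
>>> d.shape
(5, 3, 2)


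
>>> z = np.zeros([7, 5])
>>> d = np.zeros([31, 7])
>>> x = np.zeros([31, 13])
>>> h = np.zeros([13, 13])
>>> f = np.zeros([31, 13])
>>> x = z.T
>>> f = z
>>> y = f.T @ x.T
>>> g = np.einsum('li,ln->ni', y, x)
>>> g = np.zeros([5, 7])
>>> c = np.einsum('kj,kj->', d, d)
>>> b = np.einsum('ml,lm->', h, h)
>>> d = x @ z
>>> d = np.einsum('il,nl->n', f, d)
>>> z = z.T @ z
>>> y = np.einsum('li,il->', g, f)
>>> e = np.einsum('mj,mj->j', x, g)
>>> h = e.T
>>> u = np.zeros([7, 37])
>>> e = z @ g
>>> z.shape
(5, 5)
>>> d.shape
(5,)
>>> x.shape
(5, 7)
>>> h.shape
(7,)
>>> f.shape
(7, 5)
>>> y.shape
()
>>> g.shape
(5, 7)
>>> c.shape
()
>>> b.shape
()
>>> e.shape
(5, 7)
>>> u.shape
(7, 37)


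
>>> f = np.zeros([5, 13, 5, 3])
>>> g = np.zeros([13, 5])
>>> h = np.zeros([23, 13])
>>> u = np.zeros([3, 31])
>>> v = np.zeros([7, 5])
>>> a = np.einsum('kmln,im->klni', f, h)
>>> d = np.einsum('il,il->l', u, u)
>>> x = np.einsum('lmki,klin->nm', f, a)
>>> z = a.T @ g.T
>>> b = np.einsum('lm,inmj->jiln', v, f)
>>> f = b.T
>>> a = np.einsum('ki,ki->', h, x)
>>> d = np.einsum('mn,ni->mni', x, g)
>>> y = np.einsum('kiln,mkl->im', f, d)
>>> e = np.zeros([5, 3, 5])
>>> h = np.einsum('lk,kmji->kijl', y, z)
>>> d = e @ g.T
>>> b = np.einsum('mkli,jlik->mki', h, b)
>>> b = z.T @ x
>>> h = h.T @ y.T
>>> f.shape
(13, 7, 5, 3)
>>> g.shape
(13, 5)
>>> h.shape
(7, 5, 13, 7)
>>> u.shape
(3, 31)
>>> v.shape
(7, 5)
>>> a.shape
()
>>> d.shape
(5, 3, 13)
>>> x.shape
(23, 13)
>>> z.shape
(23, 3, 5, 13)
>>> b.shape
(13, 5, 3, 13)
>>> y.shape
(7, 23)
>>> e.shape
(5, 3, 5)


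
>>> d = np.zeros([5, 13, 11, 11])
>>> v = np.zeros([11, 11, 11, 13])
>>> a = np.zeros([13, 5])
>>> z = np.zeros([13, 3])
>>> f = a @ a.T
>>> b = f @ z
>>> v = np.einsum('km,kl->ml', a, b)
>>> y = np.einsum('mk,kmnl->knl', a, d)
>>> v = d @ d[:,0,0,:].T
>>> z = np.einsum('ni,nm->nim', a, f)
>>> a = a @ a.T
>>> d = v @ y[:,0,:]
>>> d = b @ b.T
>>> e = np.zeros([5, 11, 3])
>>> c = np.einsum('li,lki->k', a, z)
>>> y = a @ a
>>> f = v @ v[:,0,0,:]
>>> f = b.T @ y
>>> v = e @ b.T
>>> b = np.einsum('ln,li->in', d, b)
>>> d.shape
(13, 13)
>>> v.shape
(5, 11, 13)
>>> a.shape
(13, 13)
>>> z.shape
(13, 5, 13)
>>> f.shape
(3, 13)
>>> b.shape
(3, 13)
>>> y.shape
(13, 13)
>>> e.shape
(5, 11, 3)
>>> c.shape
(5,)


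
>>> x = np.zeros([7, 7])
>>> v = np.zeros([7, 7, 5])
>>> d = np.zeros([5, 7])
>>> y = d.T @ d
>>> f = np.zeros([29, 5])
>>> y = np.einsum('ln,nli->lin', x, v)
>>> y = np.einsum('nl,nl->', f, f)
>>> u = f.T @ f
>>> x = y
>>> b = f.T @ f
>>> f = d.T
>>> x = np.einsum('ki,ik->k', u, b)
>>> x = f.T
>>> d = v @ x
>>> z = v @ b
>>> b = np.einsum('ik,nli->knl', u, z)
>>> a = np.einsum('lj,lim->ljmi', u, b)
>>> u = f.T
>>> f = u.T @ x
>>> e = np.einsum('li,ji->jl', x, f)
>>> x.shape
(5, 7)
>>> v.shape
(7, 7, 5)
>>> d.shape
(7, 7, 7)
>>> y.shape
()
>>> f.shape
(7, 7)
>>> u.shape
(5, 7)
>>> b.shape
(5, 7, 7)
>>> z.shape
(7, 7, 5)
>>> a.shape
(5, 5, 7, 7)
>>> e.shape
(7, 5)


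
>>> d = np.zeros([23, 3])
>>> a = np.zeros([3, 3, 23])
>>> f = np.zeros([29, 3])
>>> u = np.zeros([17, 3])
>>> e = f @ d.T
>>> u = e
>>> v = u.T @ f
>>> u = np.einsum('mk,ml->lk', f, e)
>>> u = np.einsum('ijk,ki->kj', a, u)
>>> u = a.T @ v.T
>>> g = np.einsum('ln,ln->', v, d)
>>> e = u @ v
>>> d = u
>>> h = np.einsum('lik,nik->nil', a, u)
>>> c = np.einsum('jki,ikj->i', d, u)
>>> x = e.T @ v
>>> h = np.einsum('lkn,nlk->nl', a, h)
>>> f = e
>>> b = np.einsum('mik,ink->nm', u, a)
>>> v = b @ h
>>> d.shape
(23, 3, 23)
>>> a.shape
(3, 3, 23)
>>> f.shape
(23, 3, 3)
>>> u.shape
(23, 3, 23)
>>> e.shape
(23, 3, 3)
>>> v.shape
(3, 3)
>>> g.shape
()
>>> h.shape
(23, 3)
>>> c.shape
(23,)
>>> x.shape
(3, 3, 3)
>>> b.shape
(3, 23)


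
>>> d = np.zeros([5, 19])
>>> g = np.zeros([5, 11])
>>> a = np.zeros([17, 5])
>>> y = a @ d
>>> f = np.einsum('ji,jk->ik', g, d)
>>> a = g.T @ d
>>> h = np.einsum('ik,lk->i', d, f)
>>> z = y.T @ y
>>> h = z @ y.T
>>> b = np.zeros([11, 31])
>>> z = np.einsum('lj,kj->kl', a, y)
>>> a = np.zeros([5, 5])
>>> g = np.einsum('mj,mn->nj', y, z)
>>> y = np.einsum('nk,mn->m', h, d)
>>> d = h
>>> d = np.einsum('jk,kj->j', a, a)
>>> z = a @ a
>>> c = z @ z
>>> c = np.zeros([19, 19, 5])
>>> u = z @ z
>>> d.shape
(5,)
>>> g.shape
(11, 19)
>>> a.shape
(5, 5)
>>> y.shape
(5,)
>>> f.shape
(11, 19)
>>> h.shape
(19, 17)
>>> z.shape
(5, 5)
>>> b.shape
(11, 31)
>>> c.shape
(19, 19, 5)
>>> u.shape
(5, 5)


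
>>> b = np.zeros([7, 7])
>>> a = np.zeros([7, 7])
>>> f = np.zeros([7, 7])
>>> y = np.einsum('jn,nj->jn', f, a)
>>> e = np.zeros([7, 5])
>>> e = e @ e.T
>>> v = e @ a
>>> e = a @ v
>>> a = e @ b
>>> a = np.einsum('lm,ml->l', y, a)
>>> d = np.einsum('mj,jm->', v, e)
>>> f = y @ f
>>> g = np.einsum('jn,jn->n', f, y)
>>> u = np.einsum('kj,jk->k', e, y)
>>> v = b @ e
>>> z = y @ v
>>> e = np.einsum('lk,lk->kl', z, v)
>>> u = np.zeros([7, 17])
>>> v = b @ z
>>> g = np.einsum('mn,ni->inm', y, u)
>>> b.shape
(7, 7)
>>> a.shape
(7,)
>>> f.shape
(7, 7)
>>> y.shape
(7, 7)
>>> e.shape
(7, 7)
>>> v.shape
(7, 7)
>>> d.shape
()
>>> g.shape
(17, 7, 7)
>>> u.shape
(7, 17)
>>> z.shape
(7, 7)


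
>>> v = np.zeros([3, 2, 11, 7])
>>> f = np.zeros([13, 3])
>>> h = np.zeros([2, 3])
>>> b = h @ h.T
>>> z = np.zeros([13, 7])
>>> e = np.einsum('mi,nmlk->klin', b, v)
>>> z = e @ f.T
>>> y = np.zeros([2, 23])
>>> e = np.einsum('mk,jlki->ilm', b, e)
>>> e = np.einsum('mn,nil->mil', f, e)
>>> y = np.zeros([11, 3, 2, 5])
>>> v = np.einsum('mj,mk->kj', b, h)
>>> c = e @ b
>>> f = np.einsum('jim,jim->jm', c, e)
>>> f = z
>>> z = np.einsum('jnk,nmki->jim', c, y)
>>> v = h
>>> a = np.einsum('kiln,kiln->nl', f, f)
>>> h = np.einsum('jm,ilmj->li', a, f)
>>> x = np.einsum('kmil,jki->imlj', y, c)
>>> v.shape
(2, 3)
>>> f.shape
(7, 11, 2, 13)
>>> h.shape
(11, 7)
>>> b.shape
(2, 2)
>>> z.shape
(13, 5, 3)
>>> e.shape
(13, 11, 2)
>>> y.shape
(11, 3, 2, 5)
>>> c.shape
(13, 11, 2)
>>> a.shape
(13, 2)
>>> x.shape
(2, 3, 5, 13)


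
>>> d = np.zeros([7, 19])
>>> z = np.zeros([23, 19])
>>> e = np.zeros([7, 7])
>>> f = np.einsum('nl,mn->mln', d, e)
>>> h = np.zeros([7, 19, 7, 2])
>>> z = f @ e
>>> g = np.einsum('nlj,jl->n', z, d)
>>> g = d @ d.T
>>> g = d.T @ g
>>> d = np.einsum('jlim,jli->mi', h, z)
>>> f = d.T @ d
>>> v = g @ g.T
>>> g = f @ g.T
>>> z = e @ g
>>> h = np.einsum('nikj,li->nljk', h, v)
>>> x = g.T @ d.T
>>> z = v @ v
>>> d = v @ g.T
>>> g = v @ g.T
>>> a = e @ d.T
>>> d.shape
(19, 7)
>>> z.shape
(19, 19)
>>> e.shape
(7, 7)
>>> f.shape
(7, 7)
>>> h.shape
(7, 19, 2, 7)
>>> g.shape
(19, 7)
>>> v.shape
(19, 19)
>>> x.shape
(19, 2)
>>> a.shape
(7, 19)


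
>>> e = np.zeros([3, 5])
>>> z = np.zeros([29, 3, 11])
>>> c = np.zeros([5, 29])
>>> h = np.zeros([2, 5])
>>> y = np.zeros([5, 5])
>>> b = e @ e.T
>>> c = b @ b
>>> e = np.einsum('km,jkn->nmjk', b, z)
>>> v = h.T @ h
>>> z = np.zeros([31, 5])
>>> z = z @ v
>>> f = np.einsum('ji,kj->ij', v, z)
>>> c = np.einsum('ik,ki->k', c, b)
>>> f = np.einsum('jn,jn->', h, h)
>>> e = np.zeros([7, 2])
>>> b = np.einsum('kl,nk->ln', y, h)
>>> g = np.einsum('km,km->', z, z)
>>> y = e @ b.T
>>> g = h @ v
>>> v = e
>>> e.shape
(7, 2)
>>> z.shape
(31, 5)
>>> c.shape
(3,)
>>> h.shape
(2, 5)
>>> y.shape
(7, 5)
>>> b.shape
(5, 2)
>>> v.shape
(7, 2)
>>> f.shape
()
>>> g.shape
(2, 5)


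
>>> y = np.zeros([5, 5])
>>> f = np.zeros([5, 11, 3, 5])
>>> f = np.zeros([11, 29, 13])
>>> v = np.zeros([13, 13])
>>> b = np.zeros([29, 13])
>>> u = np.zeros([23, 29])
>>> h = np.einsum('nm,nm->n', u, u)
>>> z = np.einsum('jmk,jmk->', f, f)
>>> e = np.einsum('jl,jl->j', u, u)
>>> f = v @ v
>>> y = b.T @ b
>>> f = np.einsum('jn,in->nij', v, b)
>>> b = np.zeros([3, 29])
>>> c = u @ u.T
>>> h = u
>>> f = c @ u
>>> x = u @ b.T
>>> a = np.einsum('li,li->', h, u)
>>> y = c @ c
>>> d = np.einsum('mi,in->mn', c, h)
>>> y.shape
(23, 23)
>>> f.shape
(23, 29)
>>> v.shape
(13, 13)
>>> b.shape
(3, 29)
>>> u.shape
(23, 29)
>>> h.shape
(23, 29)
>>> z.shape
()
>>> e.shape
(23,)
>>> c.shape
(23, 23)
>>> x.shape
(23, 3)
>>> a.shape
()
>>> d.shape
(23, 29)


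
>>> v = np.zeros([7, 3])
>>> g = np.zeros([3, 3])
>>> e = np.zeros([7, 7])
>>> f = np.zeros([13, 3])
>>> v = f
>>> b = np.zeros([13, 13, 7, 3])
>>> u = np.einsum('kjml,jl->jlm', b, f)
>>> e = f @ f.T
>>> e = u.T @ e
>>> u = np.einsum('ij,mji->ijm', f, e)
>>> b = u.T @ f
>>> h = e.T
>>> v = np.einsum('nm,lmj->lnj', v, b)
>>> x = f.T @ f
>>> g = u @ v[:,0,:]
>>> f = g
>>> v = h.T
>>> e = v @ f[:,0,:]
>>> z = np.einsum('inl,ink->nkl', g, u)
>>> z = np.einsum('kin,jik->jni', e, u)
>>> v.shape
(7, 3, 13)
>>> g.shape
(13, 3, 3)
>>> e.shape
(7, 3, 3)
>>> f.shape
(13, 3, 3)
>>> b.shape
(7, 3, 3)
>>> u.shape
(13, 3, 7)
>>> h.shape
(13, 3, 7)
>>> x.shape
(3, 3)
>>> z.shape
(13, 3, 3)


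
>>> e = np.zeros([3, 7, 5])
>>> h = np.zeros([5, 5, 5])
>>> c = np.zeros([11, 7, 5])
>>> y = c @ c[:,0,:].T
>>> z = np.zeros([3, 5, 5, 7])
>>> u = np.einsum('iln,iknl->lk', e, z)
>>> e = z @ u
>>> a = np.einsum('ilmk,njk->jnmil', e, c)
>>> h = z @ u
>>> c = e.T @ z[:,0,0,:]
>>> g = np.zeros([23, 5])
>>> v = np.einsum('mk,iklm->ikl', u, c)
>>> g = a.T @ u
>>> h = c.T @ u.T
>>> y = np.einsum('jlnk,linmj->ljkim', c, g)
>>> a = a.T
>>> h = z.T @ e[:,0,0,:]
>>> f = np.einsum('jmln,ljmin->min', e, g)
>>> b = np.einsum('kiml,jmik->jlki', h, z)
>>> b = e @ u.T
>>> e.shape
(3, 5, 5, 5)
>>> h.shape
(7, 5, 5, 5)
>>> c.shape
(5, 5, 5, 7)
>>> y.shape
(5, 5, 7, 3, 11)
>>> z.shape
(3, 5, 5, 7)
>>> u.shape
(7, 5)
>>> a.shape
(5, 3, 5, 11, 7)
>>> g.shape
(5, 3, 5, 11, 5)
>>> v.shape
(5, 5, 5)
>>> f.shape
(5, 11, 5)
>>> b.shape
(3, 5, 5, 7)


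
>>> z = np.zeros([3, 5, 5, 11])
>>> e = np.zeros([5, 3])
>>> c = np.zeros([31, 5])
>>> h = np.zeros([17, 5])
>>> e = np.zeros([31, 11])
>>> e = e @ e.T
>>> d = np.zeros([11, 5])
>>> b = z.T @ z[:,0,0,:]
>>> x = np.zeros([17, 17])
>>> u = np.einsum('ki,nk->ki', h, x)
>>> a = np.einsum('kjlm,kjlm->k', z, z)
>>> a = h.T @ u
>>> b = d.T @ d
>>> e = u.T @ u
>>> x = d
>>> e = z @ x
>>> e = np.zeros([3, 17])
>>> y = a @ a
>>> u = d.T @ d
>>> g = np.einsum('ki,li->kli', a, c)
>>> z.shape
(3, 5, 5, 11)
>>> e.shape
(3, 17)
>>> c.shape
(31, 5)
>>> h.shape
(17, 5)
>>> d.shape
(11, 5)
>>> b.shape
(5, 5)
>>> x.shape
(11, 5)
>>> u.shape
(5, 5)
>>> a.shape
(5, 5)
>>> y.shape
(5, 5)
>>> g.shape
(5, 31, 5)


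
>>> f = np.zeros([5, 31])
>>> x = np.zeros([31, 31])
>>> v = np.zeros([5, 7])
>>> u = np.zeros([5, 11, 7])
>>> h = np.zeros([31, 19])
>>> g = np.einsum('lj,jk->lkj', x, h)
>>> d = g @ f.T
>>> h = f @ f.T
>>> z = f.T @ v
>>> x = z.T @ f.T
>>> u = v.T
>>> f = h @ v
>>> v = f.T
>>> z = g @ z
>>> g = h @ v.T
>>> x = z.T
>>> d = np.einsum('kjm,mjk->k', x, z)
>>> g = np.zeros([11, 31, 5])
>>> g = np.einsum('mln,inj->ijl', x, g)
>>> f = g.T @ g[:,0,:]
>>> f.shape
(19, 5, 19)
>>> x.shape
(7, 19, 31)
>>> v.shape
(7, 5)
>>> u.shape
(7, 5)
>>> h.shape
(5, 5)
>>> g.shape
(11, 5, 19)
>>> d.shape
(7,)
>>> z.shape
(31, 19, 7)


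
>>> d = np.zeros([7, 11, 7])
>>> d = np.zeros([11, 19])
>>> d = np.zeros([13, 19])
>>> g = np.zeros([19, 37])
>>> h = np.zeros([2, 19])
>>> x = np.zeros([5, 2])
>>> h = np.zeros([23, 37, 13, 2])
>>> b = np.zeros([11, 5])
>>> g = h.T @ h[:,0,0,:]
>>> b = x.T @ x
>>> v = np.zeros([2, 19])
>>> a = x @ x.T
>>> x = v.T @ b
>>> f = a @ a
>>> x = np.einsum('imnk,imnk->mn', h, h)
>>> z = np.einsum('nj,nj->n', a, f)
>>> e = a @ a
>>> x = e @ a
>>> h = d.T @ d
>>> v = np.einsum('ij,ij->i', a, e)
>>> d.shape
(13, 19)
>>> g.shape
(2, 13, 37, 2)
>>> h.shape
(19, 19)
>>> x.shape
(5, 5)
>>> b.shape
(2, 2)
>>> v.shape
(5,)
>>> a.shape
(5, 5)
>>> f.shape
(5, 5)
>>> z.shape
(5,)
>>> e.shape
(5, 5)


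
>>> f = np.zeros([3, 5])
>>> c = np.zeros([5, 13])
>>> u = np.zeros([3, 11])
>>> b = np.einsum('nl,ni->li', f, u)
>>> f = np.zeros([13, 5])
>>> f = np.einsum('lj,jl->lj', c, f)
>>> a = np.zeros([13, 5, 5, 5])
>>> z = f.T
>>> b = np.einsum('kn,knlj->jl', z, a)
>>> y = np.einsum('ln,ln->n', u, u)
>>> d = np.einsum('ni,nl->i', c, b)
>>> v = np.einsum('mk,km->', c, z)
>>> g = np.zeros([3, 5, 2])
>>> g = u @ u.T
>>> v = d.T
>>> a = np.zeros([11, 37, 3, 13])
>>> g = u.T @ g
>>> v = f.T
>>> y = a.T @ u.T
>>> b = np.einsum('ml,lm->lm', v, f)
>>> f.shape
(5, 13)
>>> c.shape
(5, 13)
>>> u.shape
(3, 11)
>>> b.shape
(5, 13)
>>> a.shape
(11, 37, 3, 13)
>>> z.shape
(13, 5)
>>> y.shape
(13, 3, 37, 3)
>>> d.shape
(13,)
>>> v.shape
(13, 5)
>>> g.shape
(11, 3)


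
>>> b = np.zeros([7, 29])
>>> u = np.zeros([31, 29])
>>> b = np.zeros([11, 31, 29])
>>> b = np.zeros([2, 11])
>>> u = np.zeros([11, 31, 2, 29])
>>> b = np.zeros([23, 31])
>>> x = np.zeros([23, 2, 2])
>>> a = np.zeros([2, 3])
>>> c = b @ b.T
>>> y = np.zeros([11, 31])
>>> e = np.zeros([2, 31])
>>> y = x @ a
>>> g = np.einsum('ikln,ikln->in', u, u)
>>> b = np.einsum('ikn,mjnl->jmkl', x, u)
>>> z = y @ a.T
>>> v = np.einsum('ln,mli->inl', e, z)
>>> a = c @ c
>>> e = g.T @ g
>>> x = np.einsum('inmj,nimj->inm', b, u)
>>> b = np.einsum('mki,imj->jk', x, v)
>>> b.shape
(2, 11)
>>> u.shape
(11, 31, 2, 29)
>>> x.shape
(31, 11, 2)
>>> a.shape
(23, 23)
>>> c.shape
(23, 23)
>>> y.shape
(23, 2, 3)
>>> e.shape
(29, 29)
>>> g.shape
(11, 29)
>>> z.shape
(23, 2, 2)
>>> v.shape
(2, 31, 2)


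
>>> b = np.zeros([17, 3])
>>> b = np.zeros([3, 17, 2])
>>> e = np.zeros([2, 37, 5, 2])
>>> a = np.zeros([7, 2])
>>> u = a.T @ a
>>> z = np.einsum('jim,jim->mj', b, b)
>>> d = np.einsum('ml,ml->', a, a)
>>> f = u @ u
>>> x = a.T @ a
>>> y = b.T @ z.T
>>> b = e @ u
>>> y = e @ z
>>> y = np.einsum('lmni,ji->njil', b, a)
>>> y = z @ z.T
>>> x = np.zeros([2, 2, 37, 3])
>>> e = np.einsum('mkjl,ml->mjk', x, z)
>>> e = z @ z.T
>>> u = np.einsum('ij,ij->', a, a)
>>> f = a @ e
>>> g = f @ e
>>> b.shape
(2, 37, 5, 2)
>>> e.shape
(2, 2)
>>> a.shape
(7, 2)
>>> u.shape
()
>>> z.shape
(2, 3)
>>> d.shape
()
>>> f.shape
(7, 2)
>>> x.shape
(2, 2, 37, 3)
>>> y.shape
(2, 2)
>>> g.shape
(7, 2)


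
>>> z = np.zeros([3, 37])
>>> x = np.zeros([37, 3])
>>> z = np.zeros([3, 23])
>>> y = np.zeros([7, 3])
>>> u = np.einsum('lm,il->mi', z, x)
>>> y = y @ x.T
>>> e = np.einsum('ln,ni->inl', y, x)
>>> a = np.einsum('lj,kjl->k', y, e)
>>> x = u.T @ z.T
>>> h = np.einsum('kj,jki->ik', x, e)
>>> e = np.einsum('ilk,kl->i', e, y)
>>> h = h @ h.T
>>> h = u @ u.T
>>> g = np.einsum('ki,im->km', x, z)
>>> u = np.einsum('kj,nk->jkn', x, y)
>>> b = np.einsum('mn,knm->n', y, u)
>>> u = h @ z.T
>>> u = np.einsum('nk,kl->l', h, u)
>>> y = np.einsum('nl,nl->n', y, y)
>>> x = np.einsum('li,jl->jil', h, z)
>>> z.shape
(3, 23)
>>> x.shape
(3, 23, 23)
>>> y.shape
(7,)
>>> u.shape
(3,)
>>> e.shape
(3,)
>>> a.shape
(3,)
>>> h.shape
(23, 23)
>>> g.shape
(37, 23)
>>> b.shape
(37,)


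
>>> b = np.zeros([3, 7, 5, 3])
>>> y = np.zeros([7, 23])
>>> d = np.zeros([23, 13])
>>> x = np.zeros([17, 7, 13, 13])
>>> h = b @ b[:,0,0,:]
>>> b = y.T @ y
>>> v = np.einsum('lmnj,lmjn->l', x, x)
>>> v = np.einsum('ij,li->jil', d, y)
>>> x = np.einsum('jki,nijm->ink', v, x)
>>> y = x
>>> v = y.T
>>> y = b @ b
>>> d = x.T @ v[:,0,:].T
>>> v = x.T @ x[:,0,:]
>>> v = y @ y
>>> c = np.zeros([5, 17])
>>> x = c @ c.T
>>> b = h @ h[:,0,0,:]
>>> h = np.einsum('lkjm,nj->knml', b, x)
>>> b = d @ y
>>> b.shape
(23, 17, 23)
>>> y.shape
(23, 23)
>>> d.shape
(23, 17, 23)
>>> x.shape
(5, 5)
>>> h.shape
(7, 5, 3, 3)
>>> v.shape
(23, 23)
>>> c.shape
(5, 17)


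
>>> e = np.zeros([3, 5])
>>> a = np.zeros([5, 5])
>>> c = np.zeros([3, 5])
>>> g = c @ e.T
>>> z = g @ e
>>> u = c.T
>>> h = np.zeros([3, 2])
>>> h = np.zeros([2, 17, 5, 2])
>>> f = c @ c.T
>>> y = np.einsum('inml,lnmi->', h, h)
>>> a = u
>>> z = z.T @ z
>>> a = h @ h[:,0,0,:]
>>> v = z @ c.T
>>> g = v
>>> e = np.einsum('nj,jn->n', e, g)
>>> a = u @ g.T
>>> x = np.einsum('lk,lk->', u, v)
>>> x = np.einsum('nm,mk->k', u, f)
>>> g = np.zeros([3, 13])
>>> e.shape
(3,)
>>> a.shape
(5, 5)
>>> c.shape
(3, 5)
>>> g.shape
(3, 13)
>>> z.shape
(5, 5)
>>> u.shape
(5, 3)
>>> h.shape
(2, 17, 5, 2)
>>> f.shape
(3, 3)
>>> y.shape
()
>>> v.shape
(5, 3)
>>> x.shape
(3,)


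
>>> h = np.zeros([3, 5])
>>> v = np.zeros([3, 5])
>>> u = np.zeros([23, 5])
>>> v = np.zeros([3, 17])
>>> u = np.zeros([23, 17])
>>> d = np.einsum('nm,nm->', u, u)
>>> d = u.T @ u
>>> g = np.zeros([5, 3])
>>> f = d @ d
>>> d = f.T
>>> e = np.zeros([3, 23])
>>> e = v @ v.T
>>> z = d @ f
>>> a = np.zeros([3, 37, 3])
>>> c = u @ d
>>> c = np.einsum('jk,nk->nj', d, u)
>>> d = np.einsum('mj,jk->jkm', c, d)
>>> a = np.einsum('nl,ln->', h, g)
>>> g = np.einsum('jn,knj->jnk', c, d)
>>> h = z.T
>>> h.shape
(17, 17)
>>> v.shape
(3, 17)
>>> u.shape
(23, 17)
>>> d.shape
(17, 17, 23)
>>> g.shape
(23, 17, 17)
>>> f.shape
(17, 17)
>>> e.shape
(3, 3)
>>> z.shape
(17, 17)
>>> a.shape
()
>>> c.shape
(23, 17)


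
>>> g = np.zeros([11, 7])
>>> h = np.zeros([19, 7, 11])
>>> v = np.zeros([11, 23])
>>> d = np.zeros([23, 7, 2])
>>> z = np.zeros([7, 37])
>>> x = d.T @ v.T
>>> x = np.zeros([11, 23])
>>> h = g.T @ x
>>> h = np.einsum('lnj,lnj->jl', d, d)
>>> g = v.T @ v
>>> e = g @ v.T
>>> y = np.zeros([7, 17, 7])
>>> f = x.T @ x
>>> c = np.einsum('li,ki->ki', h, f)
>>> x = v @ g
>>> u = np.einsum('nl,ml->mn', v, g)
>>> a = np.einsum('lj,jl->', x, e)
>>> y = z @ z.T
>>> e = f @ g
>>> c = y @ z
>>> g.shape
(23, 23)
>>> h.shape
(2, 23)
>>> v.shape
(11, 23)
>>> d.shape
(23, 7, 2)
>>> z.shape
(7, 37)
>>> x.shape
(11, 23)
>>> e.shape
(23, 23)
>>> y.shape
(7, 7)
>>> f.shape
(23, 23)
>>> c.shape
(7, 37)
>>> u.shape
(23, 11)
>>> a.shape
()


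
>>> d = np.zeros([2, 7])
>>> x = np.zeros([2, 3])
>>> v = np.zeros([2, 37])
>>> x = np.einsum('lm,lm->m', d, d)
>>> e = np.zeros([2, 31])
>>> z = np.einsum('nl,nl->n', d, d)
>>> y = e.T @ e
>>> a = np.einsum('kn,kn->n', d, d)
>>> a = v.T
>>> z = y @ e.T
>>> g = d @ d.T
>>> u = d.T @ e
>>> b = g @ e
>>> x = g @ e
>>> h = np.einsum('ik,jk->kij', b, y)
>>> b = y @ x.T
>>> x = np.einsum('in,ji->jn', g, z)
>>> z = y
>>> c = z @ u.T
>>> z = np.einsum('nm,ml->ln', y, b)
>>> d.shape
(2, 7)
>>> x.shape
(31, 2)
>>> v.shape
(2, 37)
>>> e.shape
(2, 31)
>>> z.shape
(2, 31)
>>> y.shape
(31, 31)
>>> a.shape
(37, 2)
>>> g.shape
(2, 2)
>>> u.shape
(7, 31)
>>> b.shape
(31, 2)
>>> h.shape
(31, 2, 31)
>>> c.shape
(31, 7)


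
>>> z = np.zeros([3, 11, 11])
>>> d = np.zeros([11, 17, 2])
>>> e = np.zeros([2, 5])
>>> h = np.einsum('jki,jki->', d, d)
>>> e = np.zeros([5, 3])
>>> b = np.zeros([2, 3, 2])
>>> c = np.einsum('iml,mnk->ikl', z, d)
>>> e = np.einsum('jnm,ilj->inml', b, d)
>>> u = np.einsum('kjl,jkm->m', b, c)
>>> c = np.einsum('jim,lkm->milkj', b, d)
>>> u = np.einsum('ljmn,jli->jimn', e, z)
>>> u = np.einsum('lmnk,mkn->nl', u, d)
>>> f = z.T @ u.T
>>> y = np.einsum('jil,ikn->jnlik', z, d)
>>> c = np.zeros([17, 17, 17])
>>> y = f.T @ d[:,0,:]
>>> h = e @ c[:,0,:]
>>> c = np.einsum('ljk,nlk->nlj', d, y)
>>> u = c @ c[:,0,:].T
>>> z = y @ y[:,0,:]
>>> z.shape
(2, 11, 2)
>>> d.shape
(11, 17, 2)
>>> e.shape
(11, 3, 2, 17)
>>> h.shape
(11, 3, 2, 17)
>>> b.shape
(2, 3, 2)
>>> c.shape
(2, 11, 17)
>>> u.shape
(2, 11, 2)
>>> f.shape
(11, 11, 2)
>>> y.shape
(2, 11, 2)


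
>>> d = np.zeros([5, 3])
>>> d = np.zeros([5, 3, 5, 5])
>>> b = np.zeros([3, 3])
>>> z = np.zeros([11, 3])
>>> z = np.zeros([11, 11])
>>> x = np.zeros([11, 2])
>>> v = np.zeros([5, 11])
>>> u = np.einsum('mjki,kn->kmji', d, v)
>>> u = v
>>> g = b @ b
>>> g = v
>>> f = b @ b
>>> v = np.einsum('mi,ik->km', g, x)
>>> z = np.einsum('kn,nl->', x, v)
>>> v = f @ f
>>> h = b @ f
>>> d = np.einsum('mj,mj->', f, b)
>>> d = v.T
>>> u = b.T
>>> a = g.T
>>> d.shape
(3, 3)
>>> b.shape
(3, 3)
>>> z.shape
()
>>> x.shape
(11, 2)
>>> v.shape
(3, 3)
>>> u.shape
(3, 3)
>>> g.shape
(5, 11)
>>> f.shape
(3, 3)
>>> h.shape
(3, 3)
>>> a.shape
(11, 5)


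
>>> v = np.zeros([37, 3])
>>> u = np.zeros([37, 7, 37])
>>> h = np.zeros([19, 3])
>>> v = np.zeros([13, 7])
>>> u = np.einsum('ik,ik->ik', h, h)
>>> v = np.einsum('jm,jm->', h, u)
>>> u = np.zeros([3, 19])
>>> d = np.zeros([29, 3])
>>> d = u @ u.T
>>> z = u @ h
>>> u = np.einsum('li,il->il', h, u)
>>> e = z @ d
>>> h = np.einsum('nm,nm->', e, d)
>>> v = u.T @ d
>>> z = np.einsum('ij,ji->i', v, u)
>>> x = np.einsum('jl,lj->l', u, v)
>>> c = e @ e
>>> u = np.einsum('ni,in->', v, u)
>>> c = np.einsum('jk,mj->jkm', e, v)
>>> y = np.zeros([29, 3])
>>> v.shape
(19, 3)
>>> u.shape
()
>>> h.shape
()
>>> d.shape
(3, 3)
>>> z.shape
(19,)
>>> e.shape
(3, 3)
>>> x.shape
(19,)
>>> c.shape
(3, 3, 19)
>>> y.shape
(29, 3)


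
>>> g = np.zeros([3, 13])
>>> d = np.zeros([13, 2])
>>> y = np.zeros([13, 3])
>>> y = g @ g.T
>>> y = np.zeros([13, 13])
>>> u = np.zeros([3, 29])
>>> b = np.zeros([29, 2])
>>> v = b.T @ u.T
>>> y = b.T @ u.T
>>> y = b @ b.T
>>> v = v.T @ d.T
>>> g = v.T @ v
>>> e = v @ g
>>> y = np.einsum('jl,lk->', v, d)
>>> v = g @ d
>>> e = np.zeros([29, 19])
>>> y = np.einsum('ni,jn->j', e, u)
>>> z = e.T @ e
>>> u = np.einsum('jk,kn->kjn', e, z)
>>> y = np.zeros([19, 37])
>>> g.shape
(13, 13)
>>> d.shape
(13, 2)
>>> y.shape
(19, 37)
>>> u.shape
(19, 29, 19)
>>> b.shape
(29, 2)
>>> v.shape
(13, 2)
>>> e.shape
(29, 19)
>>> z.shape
(19, 19)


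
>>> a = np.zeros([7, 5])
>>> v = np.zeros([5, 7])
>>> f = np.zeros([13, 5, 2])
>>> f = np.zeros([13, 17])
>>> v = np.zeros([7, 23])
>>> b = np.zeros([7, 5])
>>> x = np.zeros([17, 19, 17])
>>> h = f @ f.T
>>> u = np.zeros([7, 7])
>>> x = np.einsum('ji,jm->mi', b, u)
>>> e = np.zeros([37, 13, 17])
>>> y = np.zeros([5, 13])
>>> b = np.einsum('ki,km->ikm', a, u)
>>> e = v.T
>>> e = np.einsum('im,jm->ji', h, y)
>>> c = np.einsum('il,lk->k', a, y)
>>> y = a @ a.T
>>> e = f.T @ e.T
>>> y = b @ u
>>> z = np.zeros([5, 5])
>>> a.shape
(7, 5)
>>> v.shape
(7, 23)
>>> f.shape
(13, 17)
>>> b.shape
(5, 7, 7)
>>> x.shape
(7, 5)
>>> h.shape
(13, 13)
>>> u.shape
(7, 7)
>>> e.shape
(17, 5)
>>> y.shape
(5, 7, 7)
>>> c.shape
(13,)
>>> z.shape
(5, 5)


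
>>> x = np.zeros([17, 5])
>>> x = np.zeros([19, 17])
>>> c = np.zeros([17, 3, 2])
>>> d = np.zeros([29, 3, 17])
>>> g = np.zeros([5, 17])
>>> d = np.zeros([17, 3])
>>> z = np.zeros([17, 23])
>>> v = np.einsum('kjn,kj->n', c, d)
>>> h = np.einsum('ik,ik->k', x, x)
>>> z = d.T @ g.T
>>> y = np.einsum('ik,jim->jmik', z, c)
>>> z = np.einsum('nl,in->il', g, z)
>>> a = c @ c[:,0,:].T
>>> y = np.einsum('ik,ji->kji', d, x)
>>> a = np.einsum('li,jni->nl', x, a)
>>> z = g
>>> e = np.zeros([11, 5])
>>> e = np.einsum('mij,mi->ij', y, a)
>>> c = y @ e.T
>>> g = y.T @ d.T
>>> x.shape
(19, 17)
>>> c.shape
(3, 19, 19)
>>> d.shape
(17, 3)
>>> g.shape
(17, 19, 17)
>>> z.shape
(5, 17)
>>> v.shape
(2,)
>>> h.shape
(17,)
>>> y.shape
(3, 19, 17)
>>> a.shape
(3, 19)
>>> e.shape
(19, 17)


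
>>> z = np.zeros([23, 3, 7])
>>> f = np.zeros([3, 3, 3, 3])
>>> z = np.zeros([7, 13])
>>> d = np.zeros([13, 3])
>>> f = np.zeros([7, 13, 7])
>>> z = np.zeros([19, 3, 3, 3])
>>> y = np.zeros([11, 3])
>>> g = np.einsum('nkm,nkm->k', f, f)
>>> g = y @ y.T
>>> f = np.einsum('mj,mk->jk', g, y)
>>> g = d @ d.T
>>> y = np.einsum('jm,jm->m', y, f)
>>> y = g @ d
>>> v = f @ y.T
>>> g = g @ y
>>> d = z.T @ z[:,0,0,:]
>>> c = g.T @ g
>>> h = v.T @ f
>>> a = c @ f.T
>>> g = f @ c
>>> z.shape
(19, 3, 3, 3)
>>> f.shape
(11, 3)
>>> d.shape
(3, 3, 3, 3)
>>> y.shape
(13, 3)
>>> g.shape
(11, 3)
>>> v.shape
(11, 13)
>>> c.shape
(3, 3)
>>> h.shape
(13, 3)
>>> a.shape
(3, 11)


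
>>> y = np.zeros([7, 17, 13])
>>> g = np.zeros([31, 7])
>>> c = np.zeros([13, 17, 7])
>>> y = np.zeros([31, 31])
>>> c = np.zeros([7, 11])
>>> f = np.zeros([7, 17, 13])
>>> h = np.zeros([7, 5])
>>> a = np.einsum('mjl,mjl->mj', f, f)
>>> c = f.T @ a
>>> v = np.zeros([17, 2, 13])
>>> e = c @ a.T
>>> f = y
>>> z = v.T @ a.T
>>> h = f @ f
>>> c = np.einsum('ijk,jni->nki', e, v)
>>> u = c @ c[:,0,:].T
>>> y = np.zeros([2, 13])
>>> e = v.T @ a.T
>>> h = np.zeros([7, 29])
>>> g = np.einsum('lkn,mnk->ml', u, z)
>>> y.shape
(2, 13)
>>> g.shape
(13, 2)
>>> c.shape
(2, 7, 13)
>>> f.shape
(31, 31)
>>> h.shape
(7, 29)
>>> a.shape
(7, 17)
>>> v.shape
(17, 2, 13)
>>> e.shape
(13, 2, 7)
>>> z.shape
(13, 2, 7)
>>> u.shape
(2, 7, 2)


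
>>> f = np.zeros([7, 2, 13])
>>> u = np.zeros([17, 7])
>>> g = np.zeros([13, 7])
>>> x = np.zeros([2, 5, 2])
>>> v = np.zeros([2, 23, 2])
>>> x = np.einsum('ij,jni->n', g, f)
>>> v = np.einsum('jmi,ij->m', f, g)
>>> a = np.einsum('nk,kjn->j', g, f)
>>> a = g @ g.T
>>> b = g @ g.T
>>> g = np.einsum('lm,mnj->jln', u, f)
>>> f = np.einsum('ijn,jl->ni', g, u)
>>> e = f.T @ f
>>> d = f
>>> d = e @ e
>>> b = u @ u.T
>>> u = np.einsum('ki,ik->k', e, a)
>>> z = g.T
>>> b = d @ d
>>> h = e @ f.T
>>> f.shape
(2, 13)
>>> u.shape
(13,)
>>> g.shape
(13, 17, 2)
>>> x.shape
(2,)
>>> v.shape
(2,)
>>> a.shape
(13, 13)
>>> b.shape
(13, 13)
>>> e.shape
(13, 13)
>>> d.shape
(13, 13)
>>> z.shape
(2, 17, 13)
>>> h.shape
(13, 2)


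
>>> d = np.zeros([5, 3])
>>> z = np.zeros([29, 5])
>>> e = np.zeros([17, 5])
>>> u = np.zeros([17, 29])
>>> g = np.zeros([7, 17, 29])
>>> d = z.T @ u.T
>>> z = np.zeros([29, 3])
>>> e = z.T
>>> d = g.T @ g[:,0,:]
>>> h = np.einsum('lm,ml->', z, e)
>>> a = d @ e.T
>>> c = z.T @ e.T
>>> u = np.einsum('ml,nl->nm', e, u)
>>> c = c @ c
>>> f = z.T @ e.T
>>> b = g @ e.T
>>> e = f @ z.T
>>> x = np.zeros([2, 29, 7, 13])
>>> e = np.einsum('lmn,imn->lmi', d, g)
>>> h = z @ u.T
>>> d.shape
(29, 17, 29)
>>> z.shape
(29, 3)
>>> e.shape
(29, 17, 7)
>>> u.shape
(17, 3)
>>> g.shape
(7, 17, 29)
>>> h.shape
(29, 17)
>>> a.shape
(29, 17, 3)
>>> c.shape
(3, 3)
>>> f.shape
(3, 3)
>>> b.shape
(7, 17, 3)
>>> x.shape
(2, 29, 7, 13)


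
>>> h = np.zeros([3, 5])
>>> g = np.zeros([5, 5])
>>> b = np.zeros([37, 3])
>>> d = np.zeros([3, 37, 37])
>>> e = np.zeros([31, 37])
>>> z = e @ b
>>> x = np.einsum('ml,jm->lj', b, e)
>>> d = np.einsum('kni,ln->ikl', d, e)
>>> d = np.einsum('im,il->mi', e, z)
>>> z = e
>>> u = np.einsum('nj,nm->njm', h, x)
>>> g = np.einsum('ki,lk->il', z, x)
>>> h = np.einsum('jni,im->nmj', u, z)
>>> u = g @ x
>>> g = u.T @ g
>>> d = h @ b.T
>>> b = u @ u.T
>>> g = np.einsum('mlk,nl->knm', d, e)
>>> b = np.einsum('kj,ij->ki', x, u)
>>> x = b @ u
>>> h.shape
(5, 37, 3)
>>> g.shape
(37, 31, 5)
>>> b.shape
(3, 37)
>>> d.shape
(5, 37, 37)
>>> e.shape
(31, 37)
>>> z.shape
(31, 37)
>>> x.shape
(3, 31)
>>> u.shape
(37, 31)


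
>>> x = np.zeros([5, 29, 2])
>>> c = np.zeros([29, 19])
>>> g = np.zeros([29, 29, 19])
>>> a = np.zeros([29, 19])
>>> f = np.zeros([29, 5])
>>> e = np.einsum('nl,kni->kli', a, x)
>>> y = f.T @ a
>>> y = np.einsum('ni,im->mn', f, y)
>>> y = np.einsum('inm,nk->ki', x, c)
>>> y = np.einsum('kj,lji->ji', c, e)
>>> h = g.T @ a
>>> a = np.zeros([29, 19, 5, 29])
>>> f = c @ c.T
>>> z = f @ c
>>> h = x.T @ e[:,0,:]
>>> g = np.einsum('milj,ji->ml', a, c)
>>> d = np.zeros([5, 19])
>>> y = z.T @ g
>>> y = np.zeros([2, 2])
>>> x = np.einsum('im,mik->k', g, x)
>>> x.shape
(2,)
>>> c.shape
(29, 19)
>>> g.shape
(29, 5)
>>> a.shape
(29, 19, 5, 29)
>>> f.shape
(29, 29)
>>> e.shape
(5, 19, 2)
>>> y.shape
(2, 2)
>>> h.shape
(2, 29, 2)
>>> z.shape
(29, 19)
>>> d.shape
(5, 19)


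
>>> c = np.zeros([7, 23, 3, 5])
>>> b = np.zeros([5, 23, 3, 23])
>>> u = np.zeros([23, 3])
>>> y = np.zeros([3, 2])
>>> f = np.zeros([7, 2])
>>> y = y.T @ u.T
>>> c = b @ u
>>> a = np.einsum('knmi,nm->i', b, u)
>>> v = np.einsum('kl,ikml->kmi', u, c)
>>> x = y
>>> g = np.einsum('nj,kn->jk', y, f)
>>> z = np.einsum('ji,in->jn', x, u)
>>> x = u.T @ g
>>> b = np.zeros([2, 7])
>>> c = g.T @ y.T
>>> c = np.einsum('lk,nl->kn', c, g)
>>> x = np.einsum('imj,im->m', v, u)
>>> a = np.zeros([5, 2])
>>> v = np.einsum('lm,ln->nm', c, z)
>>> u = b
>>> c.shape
(2, 23)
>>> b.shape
(2, 7)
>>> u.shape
(2, 7)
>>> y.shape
(2, 23)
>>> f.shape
(7, 2)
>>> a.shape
(5, 2)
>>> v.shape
(3, 23)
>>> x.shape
(3,)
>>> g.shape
(23, 7)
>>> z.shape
(2, 3)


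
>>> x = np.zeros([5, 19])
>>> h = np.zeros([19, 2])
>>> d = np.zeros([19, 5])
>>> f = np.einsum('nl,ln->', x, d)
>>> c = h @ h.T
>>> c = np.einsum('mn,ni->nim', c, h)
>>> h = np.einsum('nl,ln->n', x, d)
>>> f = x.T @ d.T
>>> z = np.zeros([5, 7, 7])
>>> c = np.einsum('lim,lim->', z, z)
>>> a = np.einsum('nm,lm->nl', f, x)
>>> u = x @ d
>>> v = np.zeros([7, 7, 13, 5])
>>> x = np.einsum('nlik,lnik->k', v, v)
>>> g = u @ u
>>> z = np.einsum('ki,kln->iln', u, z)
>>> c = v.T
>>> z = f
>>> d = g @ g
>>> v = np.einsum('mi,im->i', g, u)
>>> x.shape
(5,)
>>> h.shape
(5,)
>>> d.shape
(5, 5)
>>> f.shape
(19, 19)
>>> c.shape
(5, 13, 7, 7)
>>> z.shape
(19, 19)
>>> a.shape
(19, 5)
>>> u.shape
(5, 5)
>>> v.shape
(5,)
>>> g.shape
(5, 5)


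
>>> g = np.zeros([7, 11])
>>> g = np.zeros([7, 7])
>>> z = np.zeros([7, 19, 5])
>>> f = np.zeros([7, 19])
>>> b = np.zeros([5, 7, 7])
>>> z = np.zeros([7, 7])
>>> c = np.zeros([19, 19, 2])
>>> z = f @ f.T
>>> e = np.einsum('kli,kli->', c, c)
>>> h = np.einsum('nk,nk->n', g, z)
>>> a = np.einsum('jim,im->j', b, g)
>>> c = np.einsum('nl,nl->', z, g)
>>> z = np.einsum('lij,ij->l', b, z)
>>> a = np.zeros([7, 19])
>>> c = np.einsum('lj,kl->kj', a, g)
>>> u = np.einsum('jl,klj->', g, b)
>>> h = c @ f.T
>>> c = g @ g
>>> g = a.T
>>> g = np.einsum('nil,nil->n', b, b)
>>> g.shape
(5,)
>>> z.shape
(5,)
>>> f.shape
(7, 19)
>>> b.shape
(5, 7, 7)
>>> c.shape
(7, 7)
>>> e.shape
()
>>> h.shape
(7, 7)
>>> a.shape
(7, 19)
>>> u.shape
()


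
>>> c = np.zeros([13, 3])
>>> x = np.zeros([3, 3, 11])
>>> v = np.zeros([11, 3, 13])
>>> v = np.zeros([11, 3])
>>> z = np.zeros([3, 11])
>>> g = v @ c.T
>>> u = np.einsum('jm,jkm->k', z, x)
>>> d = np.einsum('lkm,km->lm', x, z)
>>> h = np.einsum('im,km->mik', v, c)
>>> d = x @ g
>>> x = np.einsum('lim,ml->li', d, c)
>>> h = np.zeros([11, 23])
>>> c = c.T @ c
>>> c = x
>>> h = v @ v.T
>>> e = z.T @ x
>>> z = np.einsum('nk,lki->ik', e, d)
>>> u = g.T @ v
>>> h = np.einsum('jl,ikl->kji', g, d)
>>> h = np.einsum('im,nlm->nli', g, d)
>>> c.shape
(3, 3)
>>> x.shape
(3, 3)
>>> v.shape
(11, 3)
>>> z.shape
(13, 3)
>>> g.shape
(11, 13)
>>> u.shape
(13, 3)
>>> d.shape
(3, 3, 13)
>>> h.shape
(3, 3, 11)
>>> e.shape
(11, 3)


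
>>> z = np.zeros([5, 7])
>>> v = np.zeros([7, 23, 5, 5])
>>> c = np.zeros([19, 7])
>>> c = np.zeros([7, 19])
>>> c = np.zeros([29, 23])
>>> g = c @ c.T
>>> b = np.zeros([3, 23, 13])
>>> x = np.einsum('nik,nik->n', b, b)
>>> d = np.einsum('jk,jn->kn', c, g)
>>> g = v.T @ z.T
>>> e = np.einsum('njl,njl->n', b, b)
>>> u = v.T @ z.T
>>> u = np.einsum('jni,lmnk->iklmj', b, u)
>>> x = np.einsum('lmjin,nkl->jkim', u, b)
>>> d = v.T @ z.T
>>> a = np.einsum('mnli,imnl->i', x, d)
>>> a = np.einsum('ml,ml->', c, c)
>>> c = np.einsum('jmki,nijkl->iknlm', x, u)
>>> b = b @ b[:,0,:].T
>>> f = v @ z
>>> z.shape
(5, 7)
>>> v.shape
(7, 23, 5, 5)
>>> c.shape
(5, 5, 13, 3, 23)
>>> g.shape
(5, 5, 23, 5)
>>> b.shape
(3, 23, 3)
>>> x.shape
(5, 23, 5, 5)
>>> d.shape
(5, 5, 23, 5)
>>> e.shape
(3,)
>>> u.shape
(13, 5, 5, 5, 3)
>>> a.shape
()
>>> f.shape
(7, 23, 5, 7)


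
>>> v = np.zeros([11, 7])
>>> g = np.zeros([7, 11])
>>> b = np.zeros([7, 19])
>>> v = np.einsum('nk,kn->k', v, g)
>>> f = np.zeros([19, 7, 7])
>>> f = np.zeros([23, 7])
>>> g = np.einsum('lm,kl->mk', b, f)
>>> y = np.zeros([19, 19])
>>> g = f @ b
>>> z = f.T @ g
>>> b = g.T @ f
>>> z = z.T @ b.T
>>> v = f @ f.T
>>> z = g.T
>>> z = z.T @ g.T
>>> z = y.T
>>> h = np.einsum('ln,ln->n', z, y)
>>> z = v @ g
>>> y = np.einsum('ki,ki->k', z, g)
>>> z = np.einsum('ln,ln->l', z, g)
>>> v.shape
(23, 23)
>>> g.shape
(23, 19)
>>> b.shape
(19, 7)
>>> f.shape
(23, 7)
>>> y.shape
(23,)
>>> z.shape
(23,)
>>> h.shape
(19,)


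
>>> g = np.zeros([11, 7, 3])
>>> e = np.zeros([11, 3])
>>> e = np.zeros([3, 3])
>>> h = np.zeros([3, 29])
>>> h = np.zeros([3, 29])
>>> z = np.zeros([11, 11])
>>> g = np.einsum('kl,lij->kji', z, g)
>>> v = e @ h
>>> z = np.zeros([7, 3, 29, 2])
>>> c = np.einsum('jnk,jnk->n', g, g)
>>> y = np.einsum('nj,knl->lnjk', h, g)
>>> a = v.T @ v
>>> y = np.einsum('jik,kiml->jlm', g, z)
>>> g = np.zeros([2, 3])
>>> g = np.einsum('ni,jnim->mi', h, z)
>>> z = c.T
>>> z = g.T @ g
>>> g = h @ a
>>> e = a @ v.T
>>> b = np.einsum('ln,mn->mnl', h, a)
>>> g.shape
(3, 29)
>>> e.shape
(29, 3)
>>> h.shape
(3, 29)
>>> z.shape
(29, 29)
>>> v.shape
(3, 29)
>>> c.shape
(3,)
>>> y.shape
(11, 2, 29)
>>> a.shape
(29, 29)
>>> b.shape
(29, 29, 3)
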